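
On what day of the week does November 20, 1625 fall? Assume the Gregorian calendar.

Doomsday rule: the anchor day for the 1600s is Tuesday. For year 25: 25÷12 = 2 r 1, and 1÷4 = 0, so 2+1+0 = 3.
Tuesday + 3 ≡ Friday — that's 1625's doomsday.
In November the doomsday date is Nov 7.
Nov 20 is 13 days after Nov 7; 13 mod 7 = 6, so Friday + 6 = Thursday.

Thursday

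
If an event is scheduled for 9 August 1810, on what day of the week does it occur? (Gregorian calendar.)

Thursday

Doomsday rule: the anchor day for the 1800s is Friday. For year 10: 10÷12 = 0 r 10, and 10÷4 = 2, so 0+10+2 = 12.
Friday + 12 ≡ Wednesday — that's 1810's doomsday.
In August the doomsday date is Aug 8.
Aug 9 is 1 day after Aug 8; 1 mod 7 = 1, so Wednesday + 1 = Thursday.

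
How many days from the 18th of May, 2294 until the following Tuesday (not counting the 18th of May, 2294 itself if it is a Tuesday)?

May 18, 2294 is a Friday.
From Friday to the next Tuesday is 4 days.

4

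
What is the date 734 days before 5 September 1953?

−365 (one year) → Sep 5, 1952 (369 left).
−5 → Aug 31, 1952 (end of Aug, 31 days; 364 left).
−31 → Jul 31, 1952 (end of Jul, 31 days; 333 left).
−31 → Jun 30, 1952 (end of Jun, 30 days; 302 left).
−30 → May 31, 1952 (end of May, 31 days; 272 left).
−31 → Apr 30, 1952 (end of Apr, 30 days; 241 left).
−30 → Mar 31, 1952 (end of Mar, 31 days; 211 left).
−31 → Feb 29, 1952 (end of Feb, 29 days; 180 left).
−29 → Jan 31, 1952 (end of Jan, 31 days; 151 left).
−31 → Dec 31, 1951 (end of Dec, 31 days; 120 left).
−31 → Nov 30, 1951 (end of Nov, 30 days; 89 left).
−30 → Oct 31, 1951 (end of Oct, 31 days; 59 left).
−31 → Sep 30, 1951 (end of Sep, 30 days; 28 left).
−28 → Sep 2, 1951.

September 2, 1951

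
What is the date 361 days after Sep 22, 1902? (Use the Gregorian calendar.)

September 18, 1903

Sep has 30 days: +9 → Oct 1, 1902 (352 left).
Oct has 31 days: +31 → Nov 1, 1902 (321 left).
Nov has 30 days: +30 → Dec 1, 1902 (291 left).
Dec has 31 days: +31 → Jan 1, 1903 (260 left).
Jan has 31 days: +31 → Feb 1, 1903 (229 left).
Feb has 28 days: +28 → Mar 1, 1903 (201 left).
Mar has 31 days: +31 → Apr 1, 1903 (170 left).
Apr has 30 days: +30 → May 1, 1903 (140 left).
May has 31 days: +31 → Jun 1, 1903 (109 left).
Jun has 30 days: +30 → Jul 1, 1903 (79 left).
Jul has 31 days: +31 → Aug 1, 1903 (48 left).
Aug has 31 days: +31 → Sep 1, 1903 (17 left).
+17 → Sep 18, 1903.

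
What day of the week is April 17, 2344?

Doomsday rule: the anchor day for the 2300s is Wednesday. For year 44: 44÷12 = 3 r 8, and 8÷4 = 2, so 3+8+2 = 13.
Wednesday + 13 ≡ Tuesday — that's 2344's doomsday.
In April the doomsday date is Apr 4.
Apr 17 is 13 days after Apr 4; 13 mod 7 = 6, so Tuesday + 6 = Monday.

Monday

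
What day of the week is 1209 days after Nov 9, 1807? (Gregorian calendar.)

Nov 9, 1807 is a Monday.
1209 mod 7 = 5, so 1209 days after a Monday is Monday + 5 = Saturday.

Saturday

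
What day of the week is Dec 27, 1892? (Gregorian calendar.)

Tuesday

January 1, 1892 is a Friday.
Jan 1, 1892 → Feb 1, 1892: 31 days (January has 31).
Feb 1, 1892 → Mar 1, 1892: 29 days (February has 29).
Mar 1, 1892 → Apr 1, 1892: 31 days (March has 31).
Apr 1, 1892 → May 1, 1892: 30 days (April has 30).
May 1, 1892 → Jun 1, 1892: 31 days (May has 31).
Jun 1, 1892 → Jul 1, 1892: 30 days (June has 30).
Jul 1, 1892 → Aug 1, 1892: 31 days (July has 31).
Aug 1, 1892 → Sep 1, 1892: 31 days (August has 31).
Sep 1, 1892 → Oct 1, 1892: 30 days (September has 30).
Oct 1, 1892 → Nov 1, 1892: 31 days (October has 31).
Nov 1, 1892 → Dec 1, 1892: 30 days (November has 30).
Dec 1, 1892 → Dec 27, 1892: 26 days.
Total: 361 days.
361 mod 7 = 4, so Friday + 4 = Tuesday.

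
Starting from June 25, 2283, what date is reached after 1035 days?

+366 (one year; includes Feb 29, 2284) → Jun 25, 2284 (669 left).
+365 (one year) → Jun 25, 2285 (304 left).
Jun has 30 days: +6 → Jul 1, 2285 (298 left).
Jul has 31 days: +31 → Aug 1, 2285 (267 left).
Aug has 31 days: +31 → Sep 1, 2285 (236 left).
Sep has 30 days: +30 → Oct 1, 2285 (206 left).
Oct has 31 days: +31 → Nov 1, 2285 (175 left).
Nov has 30 days: +30 → Dec 1, 2285 (145 left).
Dec has 31 days: +31 → Jan 1, 2286 (114 left).
Jan has 31 days: +31 → Feb 1, 2286 (83 left).
Feb has 28 days: +28 → Mar 1, 2286 (55 left).
Mar has 31 days: +31 → Apr 1, 2286 (24 left).
+24 → Apr 25, 2286.

April 25, 2286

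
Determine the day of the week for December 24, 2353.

Doomsday rule: the anchor day for the 2300s is Wednesday. For year 53: 53÷12 = 4 r 5, and 5÷4 = 1, so 4+5+1 = 10.
Wednesday + 10 ≡ Saturday — that's 2353's doomsday.
In December the doomsday date is Dec 12.
Dec 24 is 12 days after Dec 12; 12 mod 7 = 5, so Saturday + 5 = Thursday.

Thursday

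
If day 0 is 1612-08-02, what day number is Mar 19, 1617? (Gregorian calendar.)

1690

Aug 2, 1612 → Aug 2, 1613: 365 days.
Aug 2, 1613 → Aug 2, 1614: 365 days.
Aug 2, 1614 → Aug 2, 1615: 365 days.
Aug 2, 1615 → Aug 2, 1616: 366 days (Feb 29, 1616 is in that span).
Aug 2, 1616 → Sep 2, 1616: 31 days (August has 31).
Sep 2, 1616 → Oct 2, 1616: 30 days (September has 30).
Oct 2, 1616 → Nov 2, 1616: 31 days (October has 31).
Nov 2, 1616 → Dec 2, 1616: 30 days (November has 30).
Dec 2, 1616 → Jan 2, 1617: 31 days (December has 31).
Jan 2, 1617 → Feb 2, 1617: 31 days (January has 31).
Feb 2, 1617 → Mar 2, 1617: 28 days (February has 28).
Mar 2, 1617 → Mar 19, 1617: 17 days.
Total: 1690 days.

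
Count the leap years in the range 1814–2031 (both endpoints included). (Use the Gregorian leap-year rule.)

Multiples of 4 in [1814,2031]: 54.
Of those, multiples of 100: 2 (not leap unless ÷400).
Multiples of 400: 1.
Leap years = 54 − 2 + 1 = 53.

53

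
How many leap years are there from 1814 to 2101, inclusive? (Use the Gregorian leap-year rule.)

70

Multiples of 4 in [1814,2101]: 72.
Of those, multiples of 100: 3 (not leap unless ÷400).
Multiples of 400: 1.
Leap years = 72 − 3 + 1 = 70.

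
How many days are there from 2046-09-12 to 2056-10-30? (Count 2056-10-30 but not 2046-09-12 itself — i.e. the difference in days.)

3701

Sep 12, 2046 → Sep 12, 2047: 365 days.
Sep 12, 2047 → Sep 12, 2048: 366 days (Feb 29, 2048 is in that span).
Sep 12, 2048 → Sep 12, 2049: 365 days.
Sep 12, 2049 → Sep 12, 2050: 365 days.
Sep 12, 2050 → Sep 12, 2051: 365 days.
Sep 12, 2051 → Sep 12, 2052: 366 days (Feb 29, 2052 is in that span).
Sep 12, 2052 → Sep 12, 2053: 365 days.
Sep 12, 2053 → Sep 12, 2054: 365 days.
Sep 12, 2054 → Sep 12, 2055: 365 days.
Sep 12, 2055 → Sep 12, 2056: 366 days (Feb 29, 2056 is in that span).
Sep 12, 2056 → Oct 12, 2056: 30 days (September has 30).
Oct 12, 2056 → Oct 30, 2056: 18 days.
Total: 3701 days.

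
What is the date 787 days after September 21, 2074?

November 16, 2076

+365 (one year) → Sep 21, 2075 (422 left).
+366 (one year; includes Feb 29, 2076) → Sep 21, 2076 (56 left).
Sep has 30 days: +10 → Oct 1, 2076 (46 left).
Oct has 31 days: +31 → Nov 1, 2076 (15 left).
+15 → Nov 16, 2076.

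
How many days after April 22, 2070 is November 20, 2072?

Apr 22, 2070 → Apr 22, 2071: 365 days.
Apr 22, 2071 → Apr 22, 2072: 366 days (Feb 29, 2072 is in that span).
Apr 22, 2072 → May 22, 2072: 30 days (April has 30).
May 22, 2072 → Jun 22, 2072: 31 days (May has 31).
Jun 22, 2072 → Jul 22, 2072: 30 days (June has 30).
Jul 22, 2072 → Aug 22, 2072: 31 days (July has 31).
Aug 22, 2072 → Sep 22, 2072: 31 days (August has 31).
Sep 22, 2072 → Oct 22, 2072: 30 days (September has 30).
Oct 22, 2072 → Nov 20, 2072: 29 days.
Total: 943 days.

943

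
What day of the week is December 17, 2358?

Wednesday

Doomsday rule: the anchor day for the 2300s is Wednesday. For year 58: 58÷12 = 4 r 10, and 10÷4 = 2, so 4+10+2 = 16.
Wednesday + 16 ≡ Friday — that's 2358's doomsday.
In December the doomsday date is Dec 12.
Dec 17 is 5 days after Dec 12; 5 mod 7 = 5, so Friday + 5 = Wednesday.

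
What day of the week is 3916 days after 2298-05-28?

Tuesday

First find the weekday of May 28, 2298. Doomsday rule: the anchor day for the 2200s is Friday. For year 98: 98÷12 = 8 r 2, and 2÷4 = 0, so 8+2+0 = 10.
Friday + 10 ≡ Monday — that's 2298's doomsday.
In May the doomsday date is May 9.
May 28 is 19 days after May 9; 19 mod 7 = 5, so Monday + 5 = Saturday.
3916 mod 7 = 3, so 3916 days after a Saturday is Saturday + 3 = Tuesday.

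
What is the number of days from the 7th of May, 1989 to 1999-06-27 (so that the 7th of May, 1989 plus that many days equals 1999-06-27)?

3703

May 7, 1989 → May 7, 1990: 365 days.
May 7, 1990 → May 7, 1991: 365 days.
May 7, 1991 → May 7, 1992: 366 days (Feb 29, 1992 is in that span).
May 7, 1992 → May 7, 1993: 365 days.
May 7, 1993 → May 7, 1994: 365 days.
May 7, 1994 → May 7, 1995: 365 days.
May 7, 1995 → May 7, 1996: 366 days (Feb 29, 1996 is in that span).
May 7, 1996 → May 7, 1997: 365 days.
May 7, 1997 → May 7, 1998: 365 days.
May 7, 1998 → May 7, 1999: 365 days.
May 7, 1999 → Jun 7, 1999: 31 days (May has 31).
Jun 7, 1999 → Jun 27, 1999: 20 days.
Total: 3703 days.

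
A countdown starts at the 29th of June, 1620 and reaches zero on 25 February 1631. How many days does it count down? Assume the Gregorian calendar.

3893

Jun 29, 1620 → Jun 29, 1621: 365 days.
Jun 29, 1621 → Jun 29, 1622: 365 days.
Jun 29, 1622 → Jun 29, 1623: 365 days.
Jun 29, 1623 → Jun 29, 1624: 366 days (Feb 29, 1624 is in that span).
Jun 29, 1624 → Jun 29, 1625: 365 days.
Jun 29, 1625 → Jun 29, 1626: 365 days.
Jun 29, 1626 → Jun 29, 1627: 365 days.
Jun 29, 1627 → Jun 29, 1628: 366 days (Feb 29, 1628 is in that span).
Jun 29, 1628 → Jun 29, 1629: 365 days.
Jun 29, 1629 → Jun 29, 1630: 365 days.
Jun 29, 1630 → Jul 29, 1630: 30 days (June has 30).
Jul 29, 1630 → Aug 29, 1630: 31 days (July has 31).
Aug 29, 1630 → Sep 29, 1630: 31 days (August has 31).
Sep 29, 1630 → Oct 29, 1630: 30 days (September has 30).
Oct 29, 1630 → Nov 29, 1630: 31 days (October has 31).
Nov 29, 1630 → Dec 29, 1630: 30 days (November has 30).
Dec 29, 1630 → Jan 29, 1631: 31 days (December has 31).
Jan 29, 1631 → Feb 25, 1631: 27 days.
Total: 3893 days.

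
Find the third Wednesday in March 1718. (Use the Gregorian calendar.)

March 16, 1718

March 1, 1718 is a Tuesday.
The first Wednesday is therefore March 2 (1 days later).
The third Wednesday is 2 + 2×7 = March 16.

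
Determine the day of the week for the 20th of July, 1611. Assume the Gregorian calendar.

Wednesday

Doomsday rule: the anchor day for the 1600s is Tuesday. For year 11: 11÷12 = 0 r 11, and 11÷4 = 2, so 0+11+2 = 13.
Tuesday + 13 ≡ Monday — that's 1611's doomsday.
In July the doomsday date is Jul 11.
Jul 20 is 9 days after Jul 11; 9 mod 7 = 2, so Monday + 2 = Wednesday.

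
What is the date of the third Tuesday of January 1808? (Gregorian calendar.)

January 1, 1808 is a Friday.
The first Tuesday is therefore January 5 (4 days later).
The third Tuesday is 5 + 2×7 = January 19.

January 19, 1808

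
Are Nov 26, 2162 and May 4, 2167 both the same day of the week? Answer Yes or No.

No

From Nov 26, 2162 to May 4, 2167 is 1620 days.
1620 mod 7 = 3, so they are different weekdays.
(Nov 26, 2162 is a Friday; May 4, 2167 is a Monday.)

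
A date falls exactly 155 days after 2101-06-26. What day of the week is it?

Jun 26, 2101 is a Sunday.
155 mod 7 = 1, so 155 days after a Sunday is Sunday + 1 = Monday.

Monday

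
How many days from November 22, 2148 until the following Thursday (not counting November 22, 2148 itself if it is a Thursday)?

Nov 22, 2148 is a Friday.
From Friday to the next Thursday is 6 days.

6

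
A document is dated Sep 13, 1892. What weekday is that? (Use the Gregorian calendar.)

Tuesday

Doomsday rule: the anchor day for the 1800s is Friday. For year 92: 92÷12 = 7 r 8, and 8÷4 = 2, so 7+8+2 = 17.
Friday + 17 ≡ Monday — that's 1892's doomsday.
In September the doomsday date is Sep 5.
Sep 13 is 8 days after Sep 5; 8 mod 7 = 1, so Monday + 1 = Tuesday.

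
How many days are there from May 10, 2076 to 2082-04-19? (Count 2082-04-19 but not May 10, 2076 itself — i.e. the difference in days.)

2170

May 10, 2076 → May 10, 2077: 365 days.
May 10, 2077 → May 10, 2078: 365 days.
May 10, 2078 → May 10, 2079: 365 days.
May 10, 2079 → May 10, 2080: 366 days (Feb 29, 2080 is in that span).
May 10, 2080 → May 10, 2081: 365 days.
May 10, 2081 → Jun 10, 2081: 31 days (May has 31).
Jun 10, 2081 → Jul 10, 2081: 30 days (June has 30).
Jul 10, 2081 → Aug 10, 2081: 31 days (July has 31).
Aug 10, 2081 → Sep 10, 2081: 31 days (August has 31).
Sep 10, 2081 → Oct 10, 2081: 30 days (September has 30).
Oct 10, 2081 → Nov 10, 2081: 31 days (October has 31).
Nov 10, 2081 → Dec 10, 2081: 30 days (November has 30).
Dec 10, 2081 → Jan 10, 2082: 31 days (December has 31).
Jan 10, 2082 → Feb 10, 2082: 31 days (January has 31).
Feb 10, 2082 → Mar 10, 2082: 28 days (February has 28).
Mar 10, 2082 → Apr 10, 2082: 31 days (March has 31).
Apr 10, 2082 → Apr 19, 2082: 9 days.
Total: 2170 days.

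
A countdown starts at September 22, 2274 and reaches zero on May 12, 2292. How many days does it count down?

6442

Sep 22, 2274 → Sep 22, 2275: 365 days.
Sep 22, 2275 → Sep 22, 2276: 366 days (Feb 29, 2276 is in that span).
Sep 22, 2276 → Sep 22, 2277: 365 days.
Sep 22, 2277 → Sep 22, 2278: 365 days.
Sep 22, 2278 → Sep 22, 2279: 365 days.
Sep 22, 2279 → Sep 22, 2280: 366 days (Feb 29, 2280 is in that span).
Sep 22, 2280 → Sep 22, 2281: 365 days.
Sep 22, 2281 → Sep 22, 2282: 365 days.
Sep 22, 2282 → Sep 22, 2283: 365 days.
Sep 22, 2283 → Sep 22, 2284: 366 days (Feb 29, 2284 is in that span).
Sep 22, 2284 → Sep 22, 2285: 365 days.
Sep 22, 2285 → Sep 22, 2286: 365 days.
Sep 22, 2286 → Sep 22, 2287: 365 days.
Sep 22, 2287 → Sep 22, 2288: 366 days (Feb 29, 2288 is in that span).
Sep 22, 2288 → Sep 22, 2289: 365 days.
Sep 22, 2289 → Sep 22, 2290: 365 days.
Sep 22, 2290 → Sep 22, 2291: 365 days.
Sep 22, 2291 → Oct 22, 2291: 30 days (September has 30).
Oct 22, 2291 → Nov 22, 2291: 31 days (October has 31).
Nov 22, 2291 → Dec 22, 2291: 30 days (November has 30).
Dec 22, 2291 → Jan 22, 2292: 31 days (December has 31).
Jan 22, 2292 → Feb 22, 2292: 31 days (January has 31).
Feb 22, 2292 → Mar 22, 2292: 29 days (February has 29).
Mar 22, 2292 → Apr 22, 2292: 31 days (March has 31).
Apr 22, 2292 → May 12, 2292: 20 days.
Total: 6442 days.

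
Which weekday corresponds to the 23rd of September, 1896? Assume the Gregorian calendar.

Doomsday rule: the anchor day for the 1800s is Friday. For year 96: 96÷12 = 8 r 0, and 0÷4 = 0, so 8+0+0 = 8.
Friday + 8 ≡ Saturday — that's 1896's doomsday.
In September the doomsday date is Sep 5.
Sep 23 is 18 days after Sep 5; 18 mod 7 = 4, so Saturday + 4 = Wednesday.

Wednesday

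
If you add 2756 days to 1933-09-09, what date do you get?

+365 (one year) → Sep 9, 1934 (2391 left).
+365 (one year) → Sep 9, 1935 (2026 left).
+366 (one year; includes Feb 29, 1936) → Sep 9, 1936 (1660 left).
+365 (one year) → Sep 9, 1937 (1295 left).
+365 (one year) → Sep 9, 1938 (930 left).
+365 (one year) → Sep 9, 1939 (565 left).
+366 (one year; includes Feb 29, 1940) → Sep 9, 1940 (199 left).
Sep has 30 days: +22 → Oct 1, 1940 (177 left).
Oct has 31 days: +31 → Nov 1, 1940 (146 left).
Nov has 30 days: +30 → Dec 1, 1940 (116 left).
Dec has 31 days: +31 → Jan 1, 1941 (85 left).
Jan has 31 days: +31 → Feb 1, 1941 (54 left).
Feb has 28 days: +28 → Mar 1, 1941 (26 left).
+26 → Mar 27, 1941.

March 27, 1941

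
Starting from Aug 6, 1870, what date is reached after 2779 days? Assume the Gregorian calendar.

March 16, 1878

+365 (one year) → Aug 6, 1871 (2414 left).
+366 (one year; includes Feb 29, 1872) → Aug 6, 1872 (2048 left).
+365 (one year) → Aug 6, 1873 (1683 left).
+365 (one year) → Aug 6, 1874 (1318 left).
+365 (one year) → Aug 6, 1875 (953 left).
+366 (one year; includes Feb 29, 1876) → Aug 6, 1876 (587 left).
+365 (one year) → Aug 6, 1877 (222 left).
Aug has 31 days: +26 → Sep 1, 1877 (196 left).
Sep has 30 days: +30 → Oct 1, 1877 (166 left).
Oct has 31 days: +31 → Nov 1, 1877 (135 left).
Nov has 30 days: +30 → Dec 1, 1877 (105 left).
Dec has 31 days: +31 → Jan 1, 1878 (74 left).
Jan has 31 days: +31 → Feb 1, 1878 (43 left).
Feb has 28 days: +28 → Mar 1, 1878 (15 left).
+15 → Mar 16, 1878.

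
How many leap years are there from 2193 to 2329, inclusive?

32

Multiples of 4 in [2193,2329]: 34.
Of those, multiples of 100: 2 (not leap unless ÷400).
Multiples of 400: 0.
Leap years = 34 − 2 + 0 = 32.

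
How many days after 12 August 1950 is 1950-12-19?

Aug 12, 1950 → Sep 12, 1950: 31 days (August has 31).
Sep 12, 1950 → Oct 12, 1950: 30 days (September has 30).
Oct 12, 1950 → Nov 12, 1950: 31 days (October has 31).
Nov 12, 1950 → Dec 12, 1950: 30 days (November has 30).
Dec 12, 1950 → Dec 19, 1950: 7 days.
Total: 129 days.

129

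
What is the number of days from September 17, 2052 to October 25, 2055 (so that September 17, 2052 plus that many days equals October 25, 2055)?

1133

Sep 17, 2052 → Sep 17, 2053: 365 days.
Sep 17, 2053 → Sep 17, 2054: 365 days.
Sep 17, 2054 → Sep 17, 2055: 365 days.
Sep 17, 2055 → Oct 17, 2055: 30 days (September has 30).
Oct 17, 2055 → Oct 25, 2055: 8 days.
Total: 1133 days.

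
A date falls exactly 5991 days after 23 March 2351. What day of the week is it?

Thursday

Mar 23, 2351 is a Friday.
5991 mod 7 = 6, so 5991 days after a Friday is Friday + 6 = Thursday.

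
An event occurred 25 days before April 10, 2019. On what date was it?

−10 → Mar 31, 2019 (end of Mar, 31 days; 15 left).
−15 → Mar 16, 2019.

March 16, 2019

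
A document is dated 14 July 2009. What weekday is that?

Doomsday rule: the anchor day for the 2000s is Tuesday. For year 09: 9÷12 = 0 r 9, and 9÷4 = 2, so 0+9+2 = 11.
Tuesday + 11 ≡ Saturday — that's 2009's doomsday.
In July the doomsday date is Jul 11.
Jul 14 is 3 days after Jul 11; 3 mod 7 = 3, so Saturday + 3 = Tuesday.

Tuesday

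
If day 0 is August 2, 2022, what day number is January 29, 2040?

6389

Aug 2, 2022 → Aug 2, 2023: 365 days.
Aug 2, 2023 → Aug 2, 2024: 366 days (Feb 29, 2024 is in that span).
Aug 2, 2024 → Aug 2, 2025: 365 days.
Aug 2, 2025 → Aug 2, 2026: 365 days.
Aug 2, 2026 → Aug 2, 2027: 365 days.
Aug 2, 2027 → Aug 2, 2028: 366 days (Feb 29, 2028 is in that span).
Aug 2, 2028 → Aug 2, 2029: 365 days.
Aug 2, 2029 → Aug 2, 2030: 365 days.
Aug 2, 2030 → Aug 2, 2031: 365 days.
Aug 2, 2031 → Aug 2, 2032: 366 days (Feb 29, 2032 is in that span).
Aug 2, 2032 → Aug 2, 2033: 365 days.
Aug 2, 2033 → Aug 2, 2034: 365 days.
Aug 2, 2034 → Aug 2, 2035: 365 days.
Aug 2, 2035 → Aug 2, 2036: 366 days (Feb 29, 2036 is in that span).
Aug 2, 2036 → Aug 2, 2037: 365 days.
Aug 2, 2037 → Aug 2, 2038: 365 days.
Aug 2, 2038 → Aug 2, 2039: 365 days.
Aug 2, 2039 → Sep 2, 2039: 31 days (August has 31).
Sep 2, 2039 → Oct 2, 2039: 30 days (September has 30).
Oct 2, 2039 → Nov 2, 2039: 31 days (October has 31).
Nov 2, 2039 → Dec 2, 2039: 30 days (November has 30).
Dec 2, 2039 → Jan 2, 2040: 31 days (December has 31).
Jan 2, 2040 → Jan 29, 2040: 27 days.
Total: 6389 days.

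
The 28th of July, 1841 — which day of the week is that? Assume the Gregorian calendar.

Doomsday rule: the anchor day for the 1800s is Friday. For year 41: 41÷12 = 3 r 5, and 5÷4 = 1, so 3+5+1 = 9.
Friday + 9 ≡ Sunday — that's 1841's doomsday.
In July the doomsday date is Jul 11.
Jul 28 is 17 days after Jul 11; 17 mod 7 = 3, so Sunday + 3 = Wednesday.

Wednesday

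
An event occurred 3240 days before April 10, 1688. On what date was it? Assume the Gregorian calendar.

−366 (one year; includes Feb 29, 1688) → Apr 10, 1687 (2874 left).
−365 (one year) → Apr 10, 1686 (2509 left).
−365 (one year) → Apr 10, 1685 (2144 left).
−365 (one year) → Apr 10, 1684 (1779 left).
−366 (one year; includes Feb 29, 1684) → Apr 10, 1683 (1413 left).
−365 (one year) → Apr 10, 1682 (1048 left).
−365 (one year) → Apr 10, 1681 (683 left).
−365 (one year) → Apr 10, 1680 (318 left).
−10 → Mar 31, 1680 (end of Mar, 31 days; 308 left).
−31 → Feb 29, 1680 (end of Feb, 29 days; 277 left).
−29 → Jan 31, 1680 (end of Jan, 31 days; 248 left).
−31 → Dec 31, 1679 (end of Dec, 31 days; 217 left).
−31 → Nov 30, 1679 (end of Nov, 30 days; 186 left).
−30 → Oct 31, 1679 (end of Oct, 31 days; 156 left).
−31 → Sep 30, 1679 (end of Sep, 30 days; 125 left).
−30 → Aug 31, 1679 (end of Aug, 31 days; 95 left).
−31 → Jul 31, 1679 (end of Jul, 31 days; 64 left).
−31 → Jun 30, 1679 (end of Jun, 30 days; 33 left).
−30 → May 31, 1679 (end of May, 31 days; 3 left).
−3 → May 28, 1679.

May 28, 1679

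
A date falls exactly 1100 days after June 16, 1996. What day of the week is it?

First find the weekday of Jun 16, 1996. Doomsday rule: the anchor day for the 1900s is Wednesday. For year 96: 96÷12 = 8 r 0, and 0÷4 = 0, so 8+0+0 = 8.
Wednesday + 8 ≡ Thursday — that's 1996's doomsday.
In June the doomsday date is Jun 6.
Jun 16 is 10 days after Jun 6; 10 mod 7 = 3, so Thursday + 3 = Sunday.
1100 mod 7 = 1, so 1100 days after a Sunday is Sunday + 1 = Monday.

Monday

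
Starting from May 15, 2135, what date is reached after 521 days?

+366 (one year; includes Feb 29, 2136) → May 15, 2136 (155 left).
May has 31 days: +17 → Jun 1, 2136 (138 left).
Jun has 30 days: +30 → Jul 1, 2136 (108 left).
Jul has 31 days: +31 → Aug 1, 2136 (77 left).
Aug has 31 days: +31 → Sep 1, 2136 (46 left).
Sep has 30 days: +30 → Oct 1, 2136 (16 left).
+16 → Oct 17, 2136.

October 17, 2136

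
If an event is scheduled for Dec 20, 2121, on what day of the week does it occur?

Saturday

January 1, 2121 is a Wednesday.
Jan 1, 2121 → Feb 1, 2121: 31 days (January has 31).
Feb 1, 2121 → Mar 1, 2121: 28 days (February has 28).
Mar 1, 2121 → Apr 1, 2121: 31 days (March has 31).
Apr 1, 2121 → May 1, 2121: 30 days (April has 30).
May 1, 2121 → Jun 1, 2121: 31 days (May has 31).
Jun 1, 2121 → Jul 1, 2121: 30 days (June has 30).
Jul 1, 2121 → Aug 1, 2121: 31 days (July has 31).
Aug 1, 2121 → Sep 1, 2121: 31 days (August has 31).
Sep 1, 2121 → Oct 1, 2121: 30 days (September has 30).
Oct 1, 2121 → Nov 1, 2121: 31 days (October has 31).
Nov 1, 2121 → Dec 1, 2121: 30 days (November has 30).
Dec 1, 2121 → Dec 20, 2121: 19 days.
Total: 353 days.
353 mod 7 = 3, so Wednesday + 3 = Saturday.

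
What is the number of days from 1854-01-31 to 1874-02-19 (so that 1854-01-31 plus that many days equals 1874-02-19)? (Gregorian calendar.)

Jan 31, 1854 → Jan 31, 1855: 365 days.
Jan 31, 1855 → Jan 31, 1856: 365 days.
Jan 31, 1856 → Jan 31, 1857: 366 days (Feb 29, 1856 is in that span).
Jan 31, 1857 → Jan 31, 1858: 365 days.
Jan 31, 1858 → Jan 31, 1859: 365 days.
Jan 31, 1859 → Jan 31, 1860: 365 days.
Jan 31, 1860 → Jan 31, 1861: 366 days (Feb 29, 1860 is in that span).
Jan 31, 1861 → Jan 31, 1862: 365 days.
Jan 31, 1862 → Jan 31, 1863: 365 days.
Jan 31, 1863 → Jan 31, 1864: 365 days.
Jan 31, 1864 → Jan 31, 1865: 366 days (Feb 29, 1864 is in that span).
Jan 31, 1865 → Jan 31, 1866: 365 days.
Jan 31, 1866 → Jan 31, 1867: 365 days.
Jan 31, 1867 → Jan 31, 1868: 365 days.
Jan 31, 1868 → Jan 31, 1869: 366 days (Feb 29, 1868 is in that span).
Jan 31, 1869 → Jan 31, 1870: 365 days.
Jan 31, 1870 → Jan 31, 1871: 365 days.
Jan 31, 1871 → Jan 31, 1872: 365 days.
Jan 31, 1872 → Jan 31, 1873: 366 days (Feb 29, 1872 is in that span).
Jan 31, 1873 → Feb 28, 1873: 28 days (January has 31).
Feb 28, 1873 → Mar 28, 1873: 28 days (February has 28).
Mar 28, 1873 → Apr 28, 1873: 31 days (March has 31).
Apr 28, 1873 → May 28, 1873: 30 days (April has 30).
May 28, 1873 → Jun 28, 1873: 31 days (May has 31).
Jun 28, 1873 → Jul 28, 1873: 30 days (June has 30).
Jul 28, 1873 → Aug 28, 1873: 31 days (July has 31).
Aug 28, 1873 → Sep 28, 1873: 31 days (August has 31).
Sep 28, 1873 → Oct 28, 1873: 30 days (September has 30).
Oct 28, 1873 → Nov 28, 1873: 31 days (October has 31).
Nov 28, 1873 → Dec 28, 1873: 30 days (November has 30).
Dec 28, 1873 → Jan 28, 1874: 31 days (December has 31).
Jan 28, 1874 → Feb 19, 1874: 22 days.
Total: 7324 days.

7324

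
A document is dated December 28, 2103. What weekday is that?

Friday

January 1, 2103 is a Monday.
Jan 1, 2103 → Feb 1, 2103: 31 days (January has 31).
Feb 1, 2103 → Mar 1, 2103: 28 days (February has 28).
Mar 1, 2103 → Apr 1, 2103: 31 days (March has 31).
Apr 1, 2103 → May 1, 2103: 30 days (April has 30).
May 1, 2103 → Jun 1, 2103: 31 days (May has 31).
Jun 1, 2103 → Jul 1, 2103: 30 days (June has 30).
Jul 1, 2103 → Aug 1, 2103: 31 days (July has 31).
Aug 1, 2103 → Sep 1, 2103: 31 days (August has 31).
Sep 1, 2103 → Oct 1, 2103: 30 days (September has 30).
Oct 1, 2103 → Nov 1, 2103: 31 days (October has 31).
Nov 1, 2103 → Dec 1, 2103: 30 days (November has 30).
Dec 1, 2103 → Dec 28, 2103: 27 days.
Total: 361 days.
361 mod 7 = 4, so Monday + 4 = Friday.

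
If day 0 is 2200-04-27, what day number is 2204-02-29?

1403

Apr 27, 2200 → Apr 27, 2201: 365 days.
Apr 27, 2201 → Apr 27, 2202: 365 days.
Apr 27, 2202 → Apr 27, 2203: 365 days.
Apr 27, 2203 → May 27, 2203: 30 days (April has 30).
May 27, 2203 → Jun 27, 2203: 31 days (May has 31).
Jun 27, 2203 → Jul 27, 2203: 30 days (June has 30).
Jul 27, 2203 → Aug 27, 2203: 31 days (July has 31).
Aug 27, 2203 → Sep 27, 2203: 31 days (August has 31).
Sep 27, 2203 → Oct 27, 2203: 30 days (September has 30).
Oct 27, 2203 → Nov 27, 2203: 31 days (October has 31).
Nov 27, 2203 → Dec 27, 2203: 30 days (November has 30).
Dec 27, 2203 → Jan 27, 2204: 31 days (December has 31).
Jan 27, 2204 → Feb 27, 2204: 31 days (January has 31).
Feb 27, 2204 → Feb 29, 2204: 2 days.
Total: 1403 days.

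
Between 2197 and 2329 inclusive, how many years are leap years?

31

Multiples of 4 in [2197,2329]: 33.
Of those, multiples of 100: 2 (not leap unless ÷400).
Multiples of 400: 0.
Leap years = 33 − 2 + 0 = 31.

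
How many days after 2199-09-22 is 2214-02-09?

Sep 22, 2199 → Sep 22, 2200: 365 days.
Sep 22, 2200 → Sep 22, 2201: 365 days.
Sep 22, 2201 → Sep 22, 2202: 365 days.
Sep 22, 2202 → Sep 22, 2203: 365 days.
Sep 22, 2203 → Sep 22, 2204: 366 days (Feb 29, 2204 is in that span).
Sep 22, 2204 → Sep 22, 2205: 365 days.
Sep 22, 2205 → Sep 22, 2206: 365 days.
Sep 22, 2206 → Sep 22, 2207: 365 days.
Sep 22, 2207 → Sep 22, 2208: 366 days (Feb 29, 2208 is in that span).
Sep 22, 2208 → Sep 22, 2209: 365 days.
Sep 22, 2209 → Sep 22, 2210: 365 days.
Sep 22, 2210 → Sep 22, 2211: 365 days.
Sep 22, 2211 → Sep 22, 2212: 366 days (Feb 29, 2212 is in that span).
Sep 22, 2212 → Sep 22, 2213: 365 days.
Sep 22, 2213 → Oct 22, 2213: 30 days (September has 30).
Oct 22, 2213 → Nov 22, 2213: 31 days (October has 31).
Nov 22, 2213 → Dec 22, 2213: 30 days (November has 30).
Dec 22, 2213 → Jan 22, 2214: 31 days (December has 31).
Jan 22, 2214 → Feb 9, 2214: 18 days.
Total: 5253 days.

5253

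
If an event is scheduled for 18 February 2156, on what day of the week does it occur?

Wednesday

Doomsday rule: the anchor day for the 2100s is Sunday. For year 56: 56÷12 = 4 r 8, and 8÷4 = 2, so 4+8+2 = 14.
Sunday + 14 ≡ Sunday — that's 2156's doomsday.
In February the doomsday date is Feb 29 (2156 is a leap year (divisible by 4)).
Feb 18 is 11 days before Feb 29; 11 mod 7 = 4, so Sunday − 4 = Wednesday.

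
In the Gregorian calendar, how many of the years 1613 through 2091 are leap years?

116

Multiples of 4 in [1613,2091]: 119.
Of those, multiples of 100: 4 (not leap unless ÷400).
Multiples of 400: 1.
Leap years = 119 − 4 + 1 = 116.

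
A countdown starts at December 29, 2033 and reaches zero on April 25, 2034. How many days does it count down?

Dec 29, 2033 → Jan 29, 2034: 31 days (December has 31).
Jan 29, 2034 → Feb 28, 2034: 30 days (January has 31).
Feb 28, 2034 → Mar 28, 2034: 28 days (February has 28).
Mar 28, 2034 → Apr 25, 2034: 28 days.
Total: 117 days.

117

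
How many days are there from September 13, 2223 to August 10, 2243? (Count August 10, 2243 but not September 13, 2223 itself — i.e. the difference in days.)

7271

Sep 13, 2223 → Sep 13, 2224: 366 days (Feb 29, 2224 is in that span).
Sep 13, 2224 → Sep 13, 2225: 365 days.
Sep 13, 2225 → Sep 13, 2226: 365 days.
Sep 13, 2226 → Sep 13, 2227: 365 days.
Sep 13, 2227 → Sep 13, 2228: 366 days (Feb 29, 2228 is in that span).
Sep 13, 2228 → Sep 13, 2229: 365 days.
Sep 13, 2229 → Sep 13, 2230: 365 days.
Sep 13, 2230 → Sep 13, 2231: 365 days.
Sep 13, 2231 → Sep 13, 2232: 366 days (Feb 29, 2232 is in that span).
Sep 13, 2232 → Sep 13, 2233: 365 days.
Sep 13, 2233 → Sep 13, 2234: 365 days.
Sep 13, 2234 → Sep 13, 2235: 365 days.
Sep 13, 2235 → Sep 13, 2236: 366 days (Feb 29, 2236 is in that span).
Sep 13, 2236 → Sep 13, 2237: 365 days.
Sep 13, 2237 → Sep 13, 2238: 365 days.
Sep 13, 2238 → Sep 13, 2239: 365 days.
Sep 13, 2239 → Sep 13, 2240: 366 days (Feb 29, 2240 is in that span).
Sep 13, 2240 → Sep 13, 2241: 365 days.
Sep 13, 2241 → Sep 13, 2242: 365 days.
Sep 13, 2242 → Oct 13, 2242: 30 days (September has 30).
Oct 13, 2242 → Nov 13, 2242: 31 days (October has 31).
Nov 13, 2242 → Dec 13, 2242: 30 days (November has 30).
Dec 13, 2242 → Jan 13, 2243: 31 days (December has 31).
Jan 13, 2243 → Feb 13, 2243: 31 days (January has 31).
Feb 13, 2243 → Mar 13, 2243: 28 days (February has 28).
Mar 13, 2243 → Apr 13, 2243: 31 days (March has 31).
Apr 13, 2243 → May 13, 2243: 30 days (April has 30).
May 13, 2243 → Jun 13, 2243: 31 days (May has 31).
Jun 13, 2243 → Jul 13, 2243: 30 days (June has 30).
Jul 13, 2243 → Aug 10, 2243: 28 days.
Total: 7271 days.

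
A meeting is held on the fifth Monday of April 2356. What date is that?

April 30, 2356

April 1, 2356 is a Sunday.
The first Monday is therefore April 2 (1 days later).
The fifth Monday is 2 + 4×7 = April 30.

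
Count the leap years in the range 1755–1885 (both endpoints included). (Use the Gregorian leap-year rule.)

Multiples of 4 in [1755,1885]: 33.
Of those, multiples of 100: 1 (not leap unless ÷400).
Multiples of 400: 0.
Leap years = 33 − 1 + 0 = 32.

32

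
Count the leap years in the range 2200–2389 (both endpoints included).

Multiples of 4 in [2200,2389]: 48.
Of those, multiples of 100: 2 (not leap unless ÷400).
Multiples of 400: 0.
Leap years = 48 − 2 + 0 = 46.

46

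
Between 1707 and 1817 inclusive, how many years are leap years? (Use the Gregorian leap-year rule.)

Multiples of 4 in [1707,1817]: 28.
Of those, multiples of 100: 1 (not leap unless ÷400).
Multiples of 400: 0.
Leap years = 28 − 1 + 0 = 27.

27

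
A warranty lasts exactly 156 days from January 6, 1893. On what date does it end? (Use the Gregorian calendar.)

June 11, 1893

Jan has 31 days: +26 → Feb 1, 1893 (130 left).
Feb has 28 days: +28 → Mar 1, 1893 (102 left).
Mar has 31 days: +31 → Apr 1, 1893 (71 left).
Apr has 30 days: +30 → May 1, 1893 (41 left).
May has 31 days: +31 → Jun 1, 1893 (10 left).
+10 → Jun 11, 1893.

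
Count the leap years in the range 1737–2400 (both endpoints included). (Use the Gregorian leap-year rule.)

Multiples of 4 in [1737,2400]: 166.
Of those, multiples of 100: 7 (not leap unless ÷400).
Multiples of 400: 2.
Leap years = 166 − 7 + 2 = 161.

161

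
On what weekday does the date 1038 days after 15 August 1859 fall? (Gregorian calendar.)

Aug 15, 1859 is a Monday.
1038 mod 7 = 2, so 1038 days after a Monday is Monday + 2 = Wednesday.

Wednesday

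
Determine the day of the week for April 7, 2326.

Doomsday rule: the anchor day for the 2300s is Wednesday. For year 26: 26÷12 = 2 r 2, and 2÷4 = 0, so 2+2+0 = 4.
Wednesday + 4 ≡ Sunday — that's 2326's doomsday.
In April the doomsday date is Apr 4.
Apr 7 is 3 days after Apr 4; 3 mod 7 = 3, so Sunday + 3 = Wednesday.

Wednesday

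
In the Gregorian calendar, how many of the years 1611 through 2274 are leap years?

Multiples of 4 in [1611,2274]: 166.
Of those, multiples of 100: 6 (not leap unless ÷400).
Multiples of 400: 1.
Leap years = 166 − 6 + 1 = 161.

161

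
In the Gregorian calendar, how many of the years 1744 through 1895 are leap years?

37

Multiples of 4 in [1744,1895]: 38.
Of those, multiples of 100: 1 (not leap unless ÷400).
Multiples of 400: 0.
Leap years = 38 − 1 + 0 = 37.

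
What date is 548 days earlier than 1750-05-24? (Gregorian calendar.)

November 22, 1748

−365 (one year) → May 24, 1749 (183 left).
−24 → Apr 30, 1749 (end of Apr, 30 days; 159 left).
−30 → Mar 31, 1749 (end of Mar, 31 days; 129 left).
−31 → Feb 28, 1749 (end of Feb, 28 days; 98 left).
−28 → Jan 31, 1749 (end of Jan, 31 days; 70 left).
−31 → Dec 31, 1748 (end of Dec, 31 days; 39 left).
−31 → Nov 30, 1748 (end of Nov, 30 days; 8 left).
−8 → Nov 22, 1748.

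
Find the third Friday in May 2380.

May 1, 2380 is a Thursday.
The first Friday is therefore May 2 (1 days later).
The third Friday is 2 + 2×7 = May 16.

May 16, 2380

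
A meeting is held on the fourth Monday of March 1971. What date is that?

March 22, 1971

March 1, 1971 is a Monday.
The first Monday is therefore March 1 (same day).
The fourth Monday is 1 + 3×7 = March 22.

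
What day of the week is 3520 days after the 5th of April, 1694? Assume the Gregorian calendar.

First find the weekday of Apr 5, 1694. Doomsday rule: the anchor day for the 1600s is Tuesday. For year 94: 94÷12 = 7 r 10, and 10÷4 = 2, so 7+10+2 = 19.
Tuesday + 19 ≡ Sunday — that's 1694's doomsday.
In April the doomsday date is Apr 4.
Apr 5 is 1 day after Apr 4; 1 mod 7 = 1, so Sunday + 1 = Monday.
3520 mod 7 = 6, so 3520 days after a Monday is Monday + 6 = Sunday.

Sunday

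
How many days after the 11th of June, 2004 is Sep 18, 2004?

Jun 11, 2004 → Jul 11, 2004: 30 days (June has 30).
Jul 11, 2004 → Aug 11, 2004: 31 days (July has 31).
Aug 11, 2004 → Sep 11, 2004: 31 days (August has 31).
Sep 11, 2004 → Sep 18, 2004: 7 days.
Total: 99 days.

99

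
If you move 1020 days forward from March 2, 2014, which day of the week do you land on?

Mar 2, 2014 is a Sunday.
1020 mod 7 = 5, so 1020 days after a Sunday is Sunday + 5 = Friday.

Friday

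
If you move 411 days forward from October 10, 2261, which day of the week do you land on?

Tuesday

Oct 10, 2261 is a Thursday.
411 mod 7 = 5, so 411 days after a Thursday is Thursday + 5 = Tuesday.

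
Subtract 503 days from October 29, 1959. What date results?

−365 (one year) → Oct 29, 1958 (138 left).
−29 → Sep 30, 1958 (end of Sep, 30 days; 109 left).
−30 → Aug 31, 1958 (end of Aug, 31 days; 79 left).
−31 → Jul 31, 1958 (end of Jul, 31 days; 48 left).
−31 → Jun 30, 1958 (end of Jun, 30 days; 17 left).
−17 → Jun 13, 1958.

June 13, 1958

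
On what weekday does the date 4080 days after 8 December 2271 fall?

Thursday

Dec 8, 2271 is a Friday.
4080 mod 7 = 6, so 4080 days after a Friday is Friday + 6 = Thursday.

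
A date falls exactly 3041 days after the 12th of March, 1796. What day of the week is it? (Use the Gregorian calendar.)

Mar 12, 1796 is a Saturday.
3041 mod 7 = 3, so 3041 days after a Saturday is Saturday + 3 = Tuesday.

Tuesday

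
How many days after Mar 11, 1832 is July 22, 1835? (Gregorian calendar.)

Mar 11, 1832 → Mar 11, 1833: 365 days.
Mar 11, 1833 → Mar 11, 1834: 365 days.
Mar 11, 1834 → Mar 11, 1835: 365 days.
Mar 11, 1835 → Apr 11, 1835: 31 days (March has 31).
Apr 11, 1835 → May 11, 1835: 30 days (April has 30).
May 11, 1835 → Jun 11, 1835: 31 days (May has 31).
Jun 11, 1835 → Jul 11, 1835: 30 days (June has 30).
Jul 11, 1835 → Jul 22, 1835: 11 days.
Total: 1228 days.

1228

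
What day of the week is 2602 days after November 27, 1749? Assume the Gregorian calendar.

First find the weekday of Nov 27, 1749. Doomsday rule: the anchor day for the 1700s is Sunday. For year 49: 49÷12 = 4 r 1, and 1÷4 = 0, so 4+1+0 = 5.
Sunday + 5 ≡ Friday — that's 1749's doomsday.
In November the doomsday date is Nov 7.
Nov 27 is 20 days after Nov 7; 20 mod 7 = 6, so Friday + 6 = Thursday.
2602 mod 7 = 5, so 2602 days after a Thursday is Thursday + 5 = Tuesday.

Tuesday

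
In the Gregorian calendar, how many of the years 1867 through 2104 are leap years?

Multiples of 4 in [1867,2104]: 60.
Of those, multiples of 100: 3 (not leap unless ÷400).
Multiples of 400: 1.
Leap years = 60 − 3 + 1 = 58.

58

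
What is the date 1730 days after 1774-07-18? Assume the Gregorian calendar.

+365 (one year) → Jul 18, 1775 (1365 left).
+366 (one year; includes Feb 29, 1776) → Jul 18, 1776 (999 left).
+365 (one year) → Jul 18, 1777 (634 left).
+365 (one year) → Jul 18, 1778 (269 left).
Jul has 31 days: +14 → Aug 1, 1778 (255 left).
Aug has 31 days: +31 → Sep 1, 1778 (224 left).
Sep has 30 days: +30 → Oct 1, 1778 (194 left).
Oct has 31 days: +31 → Nov 1, 1778 (163 left).
Nov has 30 days: +30 → Dec 1, 1778 (133 left).
Dec has 31 days: +31 → Jan 1, 1779 (102 left).
Jan has 31 days: +31 → Feb 1, 1779 (71 left).
Feb has 28 days: +28 → Mar 1, 1779 (43 left).
Mar has 31 days: +31 → Apr 1, 1779 (12 left).
+12 → Apr 13, 1779.

April 13, 1779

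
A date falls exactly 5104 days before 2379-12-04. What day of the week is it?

Dec 4, 2379 is a Tuesday.
5104 mod 7 = 1, so 5104 days before a Tuesday is Tuesday − 1 = Monday.

Monday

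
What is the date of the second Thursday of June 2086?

June 13, 2086

June 1, 2086 is a Saturday.
The first Thursday is therefore June 6 (5 days later).
The second Thursday is 6 + 1×7 = June 13.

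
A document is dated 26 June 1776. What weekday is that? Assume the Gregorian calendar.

Wednesday

Doomsday rule: the anchor day for the 1700s is Sunday. For year 76: 76÷12 = 6 r 4, and 4÷4 = 1, so 6+4+1 = 11.
Sunday + 11 ≡ Thursday — that's 1776's doomsday.
In June the doomsday date is Jun 6.
Jun 26 is 20 days after Jun 6; 20 mod 7 = 6, so Thursday + 6 = Wednesday.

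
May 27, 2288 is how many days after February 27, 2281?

Feb 27, 2281 → Feb 27, 2282: 365 days.
Feb 27, 2282 → Feb 27, 2283: 365 days.
Feb 27, 2283 → Feb 27, 2284: 365 days.
Feb 27, 2284 → Feb 27, 2285: 366 days (Feb 29, 2284 is in that span).
Feb 27, 2285 → Feb 27, 2286: 365 days.
Feb 27, 2286 → Feb 27, 2287: 365 days.
Feb 27, 2287 → Feb 27, 2288: 365 days.
Feb 27, 2288 → Mar 27, 2288: 29 days (February has 29).
Mar 27, 2288 → Apr 27, 2288: 31 days (March has 31).
Apr 27, 2288 → May 27, 2288: 30 days.
Total: 2646 days.

2646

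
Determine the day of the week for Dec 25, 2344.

Doomsday rule: the anchor day for the 2300s is Wednesday. For year 44: 44÷12 = 3 r 8, and 8÷4 = 2, so 3+8+2 = 13.
Wednesday + 13 ≡ Tuesday — that's 2344's doomsday.
In December the doomsday date is Dec 12.
Dec 25 is 13 days after Dec 12; 13 mod 7 = 6, so Tuesday + 6 = Monday.

Monday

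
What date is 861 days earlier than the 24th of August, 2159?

April 15, 2157

−365 (one year) → Aug 24, 2158 (496 left).
−365 (one year) → Aug 24, 2157 (131 left).
−24 → Jul 31, 2157 (end of Jul, 31 days; 107 left).
−31 → Jun 30, 2157 (end of Jun, 30 days; 76 left).
−30 → May 31, 2157 (end of May, 31 days; 46 left).
−31 → Apr 30, 2157 (end of Apr, 30 days; 15 left).
−15 → Apr 15, 2157.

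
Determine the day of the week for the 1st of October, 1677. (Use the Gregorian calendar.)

Friday

Doomsday rule: the anchor day for the 1600s is Tuesday. For year 77: 77÷12 = 6 r 5, and 5÷4 = 1, so 6+5+1 = 12.
Tuesday + 12 ≡ Sunday — that's 1677's doomsday.
In October the doomsday date is Oct 10.
Oct 1 is 9 days before Oct 10; 9 mod 7 = 2, so Sunday − 2 = Friday.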